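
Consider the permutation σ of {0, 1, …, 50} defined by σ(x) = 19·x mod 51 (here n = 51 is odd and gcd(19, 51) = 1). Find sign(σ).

Orbit of 43 under x↦19x: [43, 1, 19, 4, 25, 16, 49]… (length divides ord_51(19)).
9 cycles of lengths [8, 8, 8, 8, 8, 8, 1, 1, 1].
51 − 9 = 42 transpositions; sign(π) = (−1)^42 = +1.

+1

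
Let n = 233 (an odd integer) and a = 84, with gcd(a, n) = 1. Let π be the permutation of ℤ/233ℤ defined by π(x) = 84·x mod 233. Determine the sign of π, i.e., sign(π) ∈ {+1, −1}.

-1

Trace 84: π^k(84) = [84, 66, 185, 162, 94, 207, 146] for k=0..6.
Cycle type of π: 232 + 1; total 2 cycles.
2 cycles on 233: each ℓ→(−1)^(ℓ−1), product (−1)^231 = -1.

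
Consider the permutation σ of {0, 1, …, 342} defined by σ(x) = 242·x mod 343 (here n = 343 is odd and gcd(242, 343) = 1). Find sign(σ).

Trace 11: π^k(11) = [11, 261, 50, 95, 9, 120, 228] for k=0..6.
Cycle type of π: 147×2 + 21×2 + 3×2 + 1; total 7 cycles.
7 cycles on 343: each ℓ→(−1)^(ℓ−1), product (−1)^336 = +1.

+1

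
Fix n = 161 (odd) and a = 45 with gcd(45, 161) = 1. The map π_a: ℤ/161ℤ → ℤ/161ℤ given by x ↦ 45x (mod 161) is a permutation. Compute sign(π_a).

Trace 1: π^k(1) = [1, 45, 93, 160, 116, 68] for k=0..5.
Decompose π into cycles: lengths [6, 6, 6, 6, 6, 6, 6, 6, 6, 6, 6, 6, 6, 6, 6, 6, 6, 6, 6, 6, 6, 6, 6, 2, 2, 2, 2, 2, 2, 2, 2, 2, 2, 2, 1] (35 cycles, including the fixed point 0).
sign(π) = (−1)^{n − #cycles} = (−1)^{161−35} = (−1)^126 = +1.
Check: (45/161) = +1 by Zolotarev.

+1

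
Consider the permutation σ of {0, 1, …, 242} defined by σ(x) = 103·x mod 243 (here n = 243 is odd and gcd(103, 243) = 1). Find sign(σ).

+1

Start at x=172: 172 → 220 → 61 → 208 → 40 → 232 → 82 → … (one orbit).
Cycle type of π: 81×2 + 27×2 + 9×2 + 3×2 + 1×3; total 11 cycles.
With 11 cycles on 243 points, sign = (−1)^{243−11} = +1.
The Jacobi symbol (103|243) = +1 (Zolotarev) agrees.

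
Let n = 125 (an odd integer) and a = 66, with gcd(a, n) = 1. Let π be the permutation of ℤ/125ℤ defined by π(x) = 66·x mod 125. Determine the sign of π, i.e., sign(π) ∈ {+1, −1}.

Orbit of 86 under x↦66x: [86, 51, 116, 31, 46, 36, 1]… (length divides ord_125(66)).
Cycle type of π: 25×4 + 5×4 + 1×5; total 13 cycles.
125 − 13 = 112 transpositions; sign(π) = (−1)^112 = +1.

+1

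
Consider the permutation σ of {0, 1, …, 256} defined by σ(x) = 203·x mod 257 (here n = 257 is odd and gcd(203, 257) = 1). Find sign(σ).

Trace 63: π^k(63) = [63, 196, 210, 225, 186, 236, 106] for k=0..6.
Cycle lengths of π_203 on ℤ/257ℤ: [256, 1]; 2 cycles in total.
Σ(ℓ_i−1) = 257−2 = 255; sign = (−1)^255 = -1.
The Jacobi symbol (203|257) = -1 (Zolotarev) agrees.

-1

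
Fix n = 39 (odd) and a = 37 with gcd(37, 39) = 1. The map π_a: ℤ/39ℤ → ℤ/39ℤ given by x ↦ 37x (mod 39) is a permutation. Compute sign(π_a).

-1

Trace 37: π^k(37) = [37, 4, 31, 16, 7, 25, 28] for k=0..6.
Decompose π into cycles: lengths [12, 12, 12, 1, 1, 1] (6 cycles, including the fixed point 0).
n − c = 39 − 6 = 33; sign = (−1)^33 = -1.
Zolotarev: (37|39) = -1, matching the cycle-count sign.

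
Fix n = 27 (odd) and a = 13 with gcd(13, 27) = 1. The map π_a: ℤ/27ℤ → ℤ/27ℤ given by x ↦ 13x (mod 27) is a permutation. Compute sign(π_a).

Start at x=7: 7 → 10 → 22 → 16 → 19 → 4 → 25 → … (one orbit).
The orbit structure of x ↦ 13x mod 27: 7 orbits of sizes [9, 9, 3, 3, 1, 1, 1].
With 7 cycles on 27 points, sign = (−1)^{27−7} = +1.

+1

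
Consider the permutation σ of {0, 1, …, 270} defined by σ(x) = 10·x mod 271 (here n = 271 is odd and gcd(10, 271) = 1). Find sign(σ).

+1

Start at x=100: 100 → 187 → 244 → 1 → 10 → 100 (one orbit).
Cycle type of π: 5×54 + 1; total 55 cycles.
271 − 55 = 216 transpositions; sign(π) = (−1)^216 = +1.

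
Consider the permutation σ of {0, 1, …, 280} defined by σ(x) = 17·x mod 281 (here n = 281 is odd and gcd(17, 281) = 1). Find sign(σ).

+1

Orbit of 78 under x↦17x: [78, 202, 62, 211, 215, 2, 34]… (length divides ord_281(17)).
The orbit structure of x ↦ 17x mod 281: 3 orbits of sizes [140, 140, 1].
281 − 3 = 278 transpositions; sign(π) = (−1)^278 = +1.
Zolotarev: (17|281) = +1, matching the cycle-count sign.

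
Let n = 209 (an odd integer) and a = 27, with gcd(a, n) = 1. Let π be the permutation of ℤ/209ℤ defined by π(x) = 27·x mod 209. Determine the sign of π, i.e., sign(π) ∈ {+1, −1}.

Start at x=159: 159 → 113 → 125 → 31 → 1 → 27 → 102 → … (one orbit).
The orbit structure of x ↦ 27x mod 209: 12 orbits of sizes [30, 30, 30, 30, 30, 30, 6, 6, 6, 5, 5, 1].
n − c = 209 − 12 = 197; sign = (−1)^197 = -1.

-1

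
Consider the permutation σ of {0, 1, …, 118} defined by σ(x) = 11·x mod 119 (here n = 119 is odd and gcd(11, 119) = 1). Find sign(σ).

Start at x=25: 25 → 37 → 50 → 74 → 100 → 29 → 81 → … (one orbit).
The orbit structure of x ↦ 11x mod 119: 6 orbits of sizes [48, 48, 16, 3, 3, 1].
6 cycles on 119: each ℓ→(−1)^(ℓ−1), product (−1)^113 = -1.
Check: (11/119) = -1 by Zolotarev.

-1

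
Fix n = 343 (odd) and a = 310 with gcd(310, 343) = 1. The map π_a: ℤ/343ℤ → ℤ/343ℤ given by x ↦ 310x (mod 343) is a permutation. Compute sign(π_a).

+1

Orbit of 288 under x↦310x: [288, 100, 130, 169, 254, 193, 148]… (length divides ord_343(310)).
The orbit structure of x ↦ 310x mod 343: 7 orbits of sizes [147, 147, 21, 21, 3, 3, 1].
sign(π) = (−1)^{n − #cycles} = (−1)^{343−7} = (−1)^336 = +1.
(310|343)_J = +1 (Zolotarev's lemma cross-check).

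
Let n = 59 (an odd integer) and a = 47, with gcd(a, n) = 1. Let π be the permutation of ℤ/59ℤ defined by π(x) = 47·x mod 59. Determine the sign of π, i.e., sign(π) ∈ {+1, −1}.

-1

Start at x=53: 53 → 13 → 21 → 43 → 15 → 56 → 36 → … (one orbit).
Cycle lengths of π_47 on ℤ/59ℤ: [58, 1]; 2 cycles in total.
2 cycles on 59: each ℓ→(−1)^(ℓ−1), product (−1)^57 = -1.
Via Zolotarev, sign(π_{47}) = (47|59) = -1.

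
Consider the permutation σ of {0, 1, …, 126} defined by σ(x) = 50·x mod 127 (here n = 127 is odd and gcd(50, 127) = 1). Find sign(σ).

Start at x=73: 73 → 94 → 1 → 50 → 87 → 32 → 76 → … (one orbit).
Cycle type of π: 21×6 + 1; total 7 cycles.
n − c = 127 − 7 = 120; sign = (−1)^120 = +1.

+1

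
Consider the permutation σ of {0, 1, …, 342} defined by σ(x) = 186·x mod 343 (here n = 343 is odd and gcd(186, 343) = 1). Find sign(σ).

Orbit of 65 under x↦186x: [65, 85, 32, 121, 211, 144, 30]… (length divides ord_343(186)).
Cycle lengths of π_186 on ℤ/343ℤ: [147, 147, 21, 21, 3, 3, 1]; 7 cycles in total.
sign(π) = (−1)^{n − #cycles} = (−1)^{343−7} = (−1)^336 = +1.
Via Zolotarev, sign(π_{186}) = (186|343) = +1.

+1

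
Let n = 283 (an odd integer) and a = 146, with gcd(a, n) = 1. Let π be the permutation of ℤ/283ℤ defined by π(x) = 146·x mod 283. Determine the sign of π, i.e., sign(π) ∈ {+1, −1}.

-1

Start at x=268: 268 → 74 → 50 → 225 → 22 → 99 → 21 → … (one orbit).
The orbit structure of x ↦ 146x mod 283: 2 orbits of sizes [282, 1].
2 cycles on 283: each ℓ→(−1)^(ℓ−1), product (−1)^281 = -1.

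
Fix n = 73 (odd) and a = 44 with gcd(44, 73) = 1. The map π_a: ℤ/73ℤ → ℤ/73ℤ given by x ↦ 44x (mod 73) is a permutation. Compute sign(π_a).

-1

Start at x=28: 28 → 64 → 42 → 23 → 63 → 71 → 58 → … (one orbit).
2 cycles of lengths [72, 1].
Σ(ℓ_i−1) = 73−2 = 71; sign = (−1)^71 = -1.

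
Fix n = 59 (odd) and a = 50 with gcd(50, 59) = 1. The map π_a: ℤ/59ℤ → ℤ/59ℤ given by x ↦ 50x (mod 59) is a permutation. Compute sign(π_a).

Orbit of 20 under x↦50x: [20, 56, 27, 52, 4, 23, 29]… (length divides ord_59(50)).
π_50 has 2 disjoint cycles with lengths [58, 1] on {0,…,58}.
59 − 2 = 57 transpositions; sign(π) = (−1)^57 = -1.
Zolotarev: (50|59) = -1, matching the cycle-count sign.

-1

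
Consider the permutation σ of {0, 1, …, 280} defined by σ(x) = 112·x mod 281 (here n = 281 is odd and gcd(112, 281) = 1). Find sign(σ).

Orbit of 241 under x↦112x: [241, 16, 106, 70, 253, 236, 18]… (length divides ord_281(112)).
Decompose π into cycles: lengths [140, 140, 1] (3 cycles, including the fixed point 0).
With 3 cycles on 281 points, sign = (−1)^{281−3} = +1.
(112|281)_J = +1 (Zolotarev's lemma cross-check).

+1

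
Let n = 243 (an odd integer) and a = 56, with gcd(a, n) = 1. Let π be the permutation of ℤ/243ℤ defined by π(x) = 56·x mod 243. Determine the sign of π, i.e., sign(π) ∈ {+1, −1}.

-1

Trace 136: π^k(136) = [136, 83, 31, 35, 16, 167, 118] for k=0..6.
6 cycles of lengths [162, 54, 18, 6, 2, 1].
n − c = 243 − 6 = 237; sign = (−1)^237 = -1.
(56|243)_J = -1 (Zolotarev's lemma cross-check).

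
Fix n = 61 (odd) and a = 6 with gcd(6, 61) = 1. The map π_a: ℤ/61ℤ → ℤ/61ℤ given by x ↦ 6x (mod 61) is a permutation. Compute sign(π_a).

Orbit of 35 under x↦6x: [35, 27, 40, 57, 37, 39, 51]… (length divides ord_61(6)).
2 cycles of lengths [60, 1].
sign(π) = (−1)^{n − #cycles} = (−1)^{61−2} = (−1)^59 = -1.

-1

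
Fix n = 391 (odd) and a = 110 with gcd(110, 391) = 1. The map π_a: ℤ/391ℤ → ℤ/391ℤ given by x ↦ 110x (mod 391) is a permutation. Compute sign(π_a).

Trace 36: π^k(36) = [36, 50, 26, 123, 236, 154, 127] for k=0..6.
π_110 has 9 disjoint cycles with lengths [88, 88, 88, 88, 11, 11, 8, 8, 1] on {0,…,390}.
With 9 cycles on 391 points, sign = (−1)^{391−9} = +1.
Check: (110/391) = +1 by Zolotarev.

+1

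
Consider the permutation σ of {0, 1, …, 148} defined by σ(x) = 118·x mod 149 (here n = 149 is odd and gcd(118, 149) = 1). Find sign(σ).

+1

Start at x=64: 64 → 102 → 116 → 129 → 24 → 1 → 118 → … (one orbit).
Decompose π into cycles: lengths [74, 74, 1] (3 cycles, including the fixed point 0).
3 cycles on 149: each ℓ→(−1)^(ℓ−1), product (−1)^146 = +1.
(118|149)_J = +1 (Zolotarev's lemma cross-check).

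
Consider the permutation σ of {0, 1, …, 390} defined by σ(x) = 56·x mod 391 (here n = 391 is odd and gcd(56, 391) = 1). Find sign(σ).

+1

Orbit of 94 under x↦56x: [94, 181, 361, 275, 151, 245, 35]… (length divides ord_391(56)).
The orbit structure of x ↦ 56x mod 391: 5 orbits of sizes [176, 176, 22, 16, 1].
5 cycles on 391: each ℓ→(−1)^(ℓ−1), product (−1)^386 = +1.
Check: (56/391) = +1 by Zolotarev.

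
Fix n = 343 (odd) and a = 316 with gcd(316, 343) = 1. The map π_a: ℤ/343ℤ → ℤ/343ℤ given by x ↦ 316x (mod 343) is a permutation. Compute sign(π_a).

+1

Trace 225: π^k(225) = [225, 99, 71, 141, 309, 232, 253] for k=0..6.
Cycle type of π: 49×6 + 7×6 + 1×7; total 19 cycles.
n − c = 343 − 19 = 324; sign = (−1)^324 = +1.
(316|343)_J = +1 (Zolotarev's lemma cross-check).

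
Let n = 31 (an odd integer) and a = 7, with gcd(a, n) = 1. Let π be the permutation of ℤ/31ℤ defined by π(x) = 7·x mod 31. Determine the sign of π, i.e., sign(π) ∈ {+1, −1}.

Orbit of 7 under x↦7x: [7, 18, 2, 14, 5, 4, 28]… (length divides ord_31(7)).
The orbit structure of x ↦ 7x mod 31: 3 orbits of sizes [15, 15, 1].
3 cycles on 31: each ℓ→(−1)^(ℓ−1), product (−1)^28 = +1.
Via Zolotarev, sign(π_{7}) = (7|31) = +1.

+1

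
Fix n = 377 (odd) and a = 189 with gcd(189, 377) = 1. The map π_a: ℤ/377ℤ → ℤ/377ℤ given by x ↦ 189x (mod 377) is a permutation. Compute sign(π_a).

Trace 188: π^k(188) = [188, 94, 47, 212, 106, 53, 215] for k=0..6.
Cycle lengths of π_189 on ℤ/377ℤ: [84, 84, 84, 84, 28, 12, 1]; 7 cycles in total.
Σ(ℓ_i−1) = 377−7 = 370; sign = (−1)^370 = +1.
Zolotarev: (189|377) = +1, matching the cycle-count sign.

+1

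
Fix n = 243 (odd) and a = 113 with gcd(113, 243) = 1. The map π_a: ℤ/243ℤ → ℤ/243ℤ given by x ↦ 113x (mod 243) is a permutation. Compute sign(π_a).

-1

Orbit of 152 under x↦113x: [152, 166, 47, 208, 176, 205, 80]… (length divides ord_243(113)).
Cycle type of π: 162 + 54 + 18 + 6 + 2 + 1; total 6 cycles.
n − c = 243 − 6 = 237; sign = (−1)^237 = -1.
Via Zolotarev, sign(π_{113}) = (113|243) = -1.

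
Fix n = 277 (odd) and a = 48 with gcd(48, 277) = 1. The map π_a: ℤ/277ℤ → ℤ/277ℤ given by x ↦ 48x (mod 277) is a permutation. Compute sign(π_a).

Orbit of 30 under x↦48x: [30, 55, 147, 131, 194, 171, 175]… (length divides ord_277(48)).
Cycle lengths of π_48 on ℤ/277ℤ: [69, 69, 69, 69, 1]; 5 cycles in total.
n − c = 277 − 5 = 272; sign = (−1)^272 = +1.
(48|277)_J = +1 (Zolotarev's lemma cross-check).

+1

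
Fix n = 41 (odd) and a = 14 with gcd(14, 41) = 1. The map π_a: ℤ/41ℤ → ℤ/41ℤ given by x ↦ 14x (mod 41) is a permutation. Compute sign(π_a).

Trace 1: π^k(1) = [1, 14, 32, 38, 40, 27, 9] for k=0..6.
π_14 has 6 disjoint cycles with lengths [8, 8, 8, 8, 8, 1] on {0,…,40}.
n − c = 41 − 6 = 35; sign = (−1)^35 = -1.

-1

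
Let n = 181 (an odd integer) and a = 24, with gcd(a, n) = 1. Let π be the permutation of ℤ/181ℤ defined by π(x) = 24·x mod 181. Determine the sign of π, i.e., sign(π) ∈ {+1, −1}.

Trace 105: π^k(105) = [105, 167, 26, 81, 134, 139, 78] for k=0..6.
Cycle lengths of π_24 on ℤ/181ℤ: [180, 1]; 2 cycles in total.
181 − 2 = 179 transpositions; sign(π) = (−1)^179 = -1.

-1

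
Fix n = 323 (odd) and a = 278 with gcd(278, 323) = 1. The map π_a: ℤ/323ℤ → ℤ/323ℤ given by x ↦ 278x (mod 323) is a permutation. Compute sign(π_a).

Start at x=49: 49 → 56 → 64 → 27 → 77 → 88 → 239 → … (one orbit).
Cycle type of π: 48×6 + 16 + 6×3 + 1; total 11 cycles.
Σ(ℓ_i−1) = 323−11 = 312; sign = (−1)^312 = +1.
The Jacobi symbol (278|323) = +1 (Zolotarev) agrees.

+1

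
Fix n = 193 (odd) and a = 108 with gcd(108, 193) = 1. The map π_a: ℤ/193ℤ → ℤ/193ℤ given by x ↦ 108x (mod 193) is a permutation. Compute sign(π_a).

+1

Orbit of 1 under x↦108x: [1, 108, 84]… (length divides ord_193(108)).
Cycle lengths of π_108 on ℤ/193ℤ: [3, 3, 3, 3, 3, 3, 3, 3, 3, 3, 3, 3, 3, 3, 3, 3, 3, 3, 3, 3, 3, 3, 3, 3, 3, 3, 3, 3, 3, 3, 3, 3, 3, 3, 3, 3, 3, 3, 3, 3, 3, 3, 3, 3, 3, 3, 3, 3, 3, 3, 3, 3, 3, 3, 3, 3, 3, 3, 3, 3, 3, 3, 3, 3, 1]; 65 cycles in total.
n − c = 193 − 65 = 128; sign = (−1)^128 = +1.
Zolotarev: (108|193) = +1, matching the cycle-count sign.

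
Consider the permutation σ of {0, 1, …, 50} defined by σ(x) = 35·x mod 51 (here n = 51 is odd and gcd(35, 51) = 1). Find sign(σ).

Orbit of 35 under x↦35x: [35, 1]… (length divides ord_51(35)).
The orbit structure of x ↦ 35x mod 51: 34 orbits of sizes [2, 2, 2, 2, 2, 2, 2, 2, 2, 2, 2, 2, 2, 2, 2, 2, 2, 1, 1, 1, 1, 1, 1, 1, 1, 1, 1, 1, 1, 1, 1, 1, 1, 1].
51 − 34 = 17 transpositions; sign(π) = (−1)^17 = -1.
Zolotarev: (35|51) = -1, matching the cycle-count sign.

-1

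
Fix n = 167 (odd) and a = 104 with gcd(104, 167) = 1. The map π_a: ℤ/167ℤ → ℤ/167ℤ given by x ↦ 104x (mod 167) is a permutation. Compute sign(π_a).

-1

Orbit of 53 under x↦104x: [53, 1, 104, 128, 119, 18, 35]… (length divides ord_167(104)).
Decompose π into cycles: lengths [166, 1] (2 cycles, including the fixed point 0).
Σ(ℓ_i−1) = 167−2 = 165; sign = (−1)^165 = -1.
Zolotarev: (104|167) = -1, matching the cycle-count sign.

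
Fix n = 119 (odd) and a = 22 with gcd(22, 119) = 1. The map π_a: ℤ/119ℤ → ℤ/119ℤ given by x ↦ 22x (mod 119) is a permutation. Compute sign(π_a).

-1

Start at x=22: 22 → 8 → 57 → 64 → 99 → 36 → 78 → … (one orbit).
π_22 has 14 disjoint cycles with lengths [16, 16, 16, 16, 16, 16, 16, 1, 1, 1, 1, 1, 1, 1] on {0,…,118}.
With 14 cycles on 119 points, sign = (−1)^{119−14} = -1.
The Jacobi symbol (22|119) = -1 (Zolotarev) agrees.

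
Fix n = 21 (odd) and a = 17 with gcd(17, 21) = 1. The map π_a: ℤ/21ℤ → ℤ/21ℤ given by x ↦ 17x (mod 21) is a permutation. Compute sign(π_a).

Trace 4: π^k(4) = [4, 5, 1, 17, 16, 20] for k=0..5.
Decompose π into cycles: lengths [6, 6, 6, 2, 1] (5 cycles, including the fixed point 0).
sign(π) = (−1)^{n − #cycles} = (−1)^{21−5} = (−1)^16 = +1.

+1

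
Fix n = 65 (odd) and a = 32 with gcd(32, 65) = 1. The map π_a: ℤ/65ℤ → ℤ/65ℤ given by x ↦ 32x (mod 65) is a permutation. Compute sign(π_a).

Trace 61: π^k(61) = [61, 2, 64, 33, 16, 57, 4] for k=0..6.
Cycle lengths of π_32 on ℤ/65ℤ: [12, 12, 12, 12, 12, 4, 1]; 7 cycles in total.
With 7 cycles on 65 points, sign = (−1)^{65−7} = +1.

+1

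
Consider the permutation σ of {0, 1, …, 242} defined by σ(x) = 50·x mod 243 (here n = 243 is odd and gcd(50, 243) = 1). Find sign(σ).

-1

Trace 65: π^k(65) = [65, 91, 176, 52, 170, 238, 236] for k=0..6.
Decompose π into cycles: lengths [162, 54, 18, 6, 2, 1] (6 cycles, including the fixed point 0).
6 cycles on 243: each ℓ→(−1)^(ℓ−1), product (−1)^237 = -1.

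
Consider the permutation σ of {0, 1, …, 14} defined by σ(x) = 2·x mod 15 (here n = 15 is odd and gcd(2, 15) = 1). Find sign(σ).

+1

Trace 1: π^k(1) = [1, 2, 4, 8] for k=0..3.
Cycle type of π: 4×3 + 2 + 1; total 5 cycles.
sign(π) = (−1)^{n − #cycles} = (−1)^{15−5} = (−1)^10 = +1.
(2|15)_J = +1 (Zolotarev's lemma cross-check).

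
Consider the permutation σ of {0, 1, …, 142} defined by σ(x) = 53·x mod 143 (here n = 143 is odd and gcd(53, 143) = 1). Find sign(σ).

Start at x=27: 27 → 1 → 53 → 92 → 14 → 27 (one orbit).
The orbit structure of x ↦ 53x mod 143: 39 orbits of sizes [5, 5, 5, 5, 5, 5, 5, 5, 5, 5, 5, 5, 5, 5, 5, 5, 5, 5, 5, 5, 5, 5, 5, 5, 5, 5, 1, 1, 1, 1, 1, 1, 1, 1, 1, 1, 1, 1, 1].
sign(π) = (−1)^{n − #cycles} = (−1)^{143−39} = (−1)^104 = +1.
(53|143)_J = +1 (Zolotarev's lemma cross-check).

+1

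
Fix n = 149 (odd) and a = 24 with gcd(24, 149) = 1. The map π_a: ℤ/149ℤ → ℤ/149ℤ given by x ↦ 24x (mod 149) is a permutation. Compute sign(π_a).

+1

Trace 29: π^k(29) = [29, 100, 16, 86, 127, 68, 142] for k=0..6.
Decompose π into cycles: lengths [74, 74, 1] (3 cycles, including the fixed point 0).
sign(π) = (−1)^{n − #cycles} = (−1)^{149−3} = (−1)^146 = +1.
Via Zolotarev, sign(π_{24}) = (24|149) = +1.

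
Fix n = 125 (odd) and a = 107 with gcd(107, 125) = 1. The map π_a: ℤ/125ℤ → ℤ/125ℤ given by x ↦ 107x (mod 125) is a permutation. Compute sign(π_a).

Start at x=43: 43 → 101 → 57 → 99 → 93 → 76 → 7 → … (one orbit).
The orbit structure of x ↦ 107x mod 125: 12 orbits of sizes [20, 20, 20, 20, 20, 4, 4, 4, 4, 4, 4, 1].
sign(π) = (−1)^{n − #cycles} = (−1)^{125−12} = (−1)^113 = -1.

-1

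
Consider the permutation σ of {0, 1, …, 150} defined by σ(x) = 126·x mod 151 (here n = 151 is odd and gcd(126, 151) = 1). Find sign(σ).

-1

Trace 118: π^k(118) = [118, 70, 62, 111, 94, 66, 11] for k=0..6.
Decompose π into cycles: lengths [150, 1] (2 cycles, including the fixed point 0).
151 − 2 = 149 transpositions; sign(π) = (−1)^149 = -1.
The Jacobi symbol (126|151) = -1 (Zolotarev) agrees.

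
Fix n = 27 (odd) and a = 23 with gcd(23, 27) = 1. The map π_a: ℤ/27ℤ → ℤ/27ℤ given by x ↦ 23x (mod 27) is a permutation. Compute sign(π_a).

-1

Trace 8: π^k(8) = [8, 22, 20, 1, 23, 16, 17] for k=0..6.
π_23 has 4 disjoint cycles with lengths [18, 6, 2, 1] on {0,…,26}.
n − c = 27 − 4 = 23; sign = (−1)^23 = -1.
(23|27)_J = -1 (Zolotarev's lemma cross-check).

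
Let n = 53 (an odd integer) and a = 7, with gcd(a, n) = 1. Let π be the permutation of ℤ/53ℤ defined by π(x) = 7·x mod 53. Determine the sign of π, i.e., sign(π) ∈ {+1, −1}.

+1

Start at x=38: 38 → 1 → 7 → 49 → 25 → 16 → 6 → … (one orbit).
3 cycles of lengths [26, 26, 1].
53 − 3 = 50 transpositions; sign(π) = (−1)^50 = +1.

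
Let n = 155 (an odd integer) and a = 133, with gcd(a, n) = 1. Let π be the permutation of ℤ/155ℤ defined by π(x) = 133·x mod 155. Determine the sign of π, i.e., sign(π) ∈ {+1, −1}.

-1

Start at x=102: 102 → 81 → 78 → 144 → 87 → 101 → 103 → … (one orbit).
π_133 has 6 disjoint cycles with lengths [60, 60, 15, 15, 4, 1] on {0,…,154}.
n − c = 155 − 6 = 149; sign = (−1)^149 = -1.
Zolotarev: (133|155) = -1, matching the cycle-count sign.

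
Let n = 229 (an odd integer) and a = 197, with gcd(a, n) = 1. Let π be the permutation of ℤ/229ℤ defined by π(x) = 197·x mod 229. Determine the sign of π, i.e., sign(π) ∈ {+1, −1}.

Trace 107: π^k(107) = [107, 11, 106, 43, 227, 64, 13] for k=0..6.
Cycle lengths of π_197 on ℤ/229ℤ: [76, 76, 76, 1]; 4 cycles in total.
n − c = 229 − 4 = 225; sign = (−1)^225 = -1.

-1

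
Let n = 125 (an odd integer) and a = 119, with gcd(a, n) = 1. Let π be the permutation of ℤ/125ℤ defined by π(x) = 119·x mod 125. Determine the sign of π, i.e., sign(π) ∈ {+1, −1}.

+1

Trace 4: π^k(4) = [4, 101, 19, 11, 59, 21, 124] for k=0..6.
7 cycles of lengths [50, 50, 10, 10, 2, 2, 1].
sign(π) = (−1)^{n − #cycles} = (−1)^{125−7} = (−1)^118 = +1.
Zolotarev: (119|125) = +1, matching the cycle-count sign.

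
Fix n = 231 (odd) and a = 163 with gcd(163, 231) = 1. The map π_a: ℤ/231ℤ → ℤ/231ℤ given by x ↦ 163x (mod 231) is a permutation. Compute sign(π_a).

+1

Start at x=190: 190 → 16 → 67 → 64 → 37 → 25 → 148 → … (one orbit).
The orbit structure of x ↦ 163x mod 231: 27 orbits of sizes [15, 15, 15, 15, 15, 15, 15, 15, 15, 15, 15, 15, 5, 5, 5, 5, 5, 5, 3, 3, 3, 3, 3, 3, 1, 1, 1].
sign(π) = (−1)^{n − #cycles} = (−1)^{231−27} = (−1)^204 = +1.
Via Zolotarev, sign(π_{163}) = (163|231) = +1.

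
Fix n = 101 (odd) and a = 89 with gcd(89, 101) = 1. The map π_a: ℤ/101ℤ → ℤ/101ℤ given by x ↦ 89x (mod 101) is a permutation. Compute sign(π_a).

-1

Start at x=17: 17 → 99 → 24 → 15 → 22 → 39 → 37 → … (one orbit).
2 cycles of lengths [100, 1].
sign(π) = (−1)^{n − #cycles} = (−1)^{101−2} = (−1)^99 = -1.
(89|101)_J = -1 (Zolotarev's lemma cross-check).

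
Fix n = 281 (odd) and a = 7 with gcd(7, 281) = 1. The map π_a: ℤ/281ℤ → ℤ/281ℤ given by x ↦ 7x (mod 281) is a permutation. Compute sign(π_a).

+1

Start at x=228: 228 → 191 → 213 → 86 → 40 → 280 → 274 → … (one orbit).
The orbit structure of x ↦ 7x mod 281: 15 orbits of sizes [20, 20, 20, 20, 20, 20, 20, 20, 20, 20, 20, 20, 20, 20, 1].
sign(π) = (−1)^{n − #cycles} = (−1)^{281−15} = (−1)^266 = +1.
Via Zolotarev, sign(π_{7}) = (7|281) = +1.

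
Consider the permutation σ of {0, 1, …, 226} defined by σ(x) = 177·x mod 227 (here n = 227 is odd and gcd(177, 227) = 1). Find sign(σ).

Trace 212: π^k(212) = [212, 69, 182, 207, 92, 167, 49] for k=0..6.
3 cycles of lengths [113, 113, 1].
sign(π) = (−1)^{n − #cycles} = (−1)^{227−3} = (−1)^224 = +1.
(177|227)_J = +1 (Zolotarev's lemma cross-check).

+1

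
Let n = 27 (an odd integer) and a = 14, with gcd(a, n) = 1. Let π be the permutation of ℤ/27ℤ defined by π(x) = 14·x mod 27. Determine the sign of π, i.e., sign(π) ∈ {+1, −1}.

Start at x=5: 5 → 16 → 8 → 4 → 2 → 1 → 14 → … (one orbit).
4 cycles of lengths [18, 6, 2, 1].
sign(π) = (−1)^{n − #cycles} = (−1)^{27−4} = (−1)^23 = -1.

-1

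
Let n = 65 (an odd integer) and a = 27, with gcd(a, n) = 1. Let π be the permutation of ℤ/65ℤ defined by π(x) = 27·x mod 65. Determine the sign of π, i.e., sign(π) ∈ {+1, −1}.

-1

Trace 14: π^k(14) = [14, 53, 1, 27] for k=0..3.
π_27 has 26 disjoint cycles with lengths [4, 4, 4, 4, 4, 4, 4, 4, 4, 4, 4, 4, 4, 1, 1, 1, 1, 1, 1, 1, 1, 1, 1, 1, 1, 1] on {0,…,64}.
26 cycles on 65: each ℓ→(−1)^(ℓ−1), product (−1)^39 = -1.
(27|65)_J = -1 (Zolotarev's lemma cross-check).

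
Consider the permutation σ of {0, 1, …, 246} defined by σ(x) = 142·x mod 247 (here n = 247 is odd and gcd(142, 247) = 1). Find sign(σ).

+1

Trace 66: π^k(66) = [66, 233, 235, 25, 92, 220, 118] for k=0..6.
The orbit structure of x ↦ 142x mod 247: 21 orbits of sizes [18, 18, 18, 18, 18, 18, 18, 18, 18, 18, 18, 18, 9, 9, 2, 2, 2, 2, 2, 2, 1].
21 cycles on 247: each ℓ→(−1)^(ℓ−1), product (−1)^226 = +1.
(142|247)_J = +1 (Zolotarev's lemma cross-check).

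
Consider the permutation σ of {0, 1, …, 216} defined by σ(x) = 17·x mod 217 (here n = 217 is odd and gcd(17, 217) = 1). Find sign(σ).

Trace 166: π^k(166) = [166, 1, 17, 72, 139, 193, 26] for k=0..6.
Cycle lengths of π_17 on ℤ/217ℤ: [30, 30, 30, 30, 30, 30, 30, 6, 1]; 9 cycles in total.
sign(π) = (−1)^{n − #cycles} = (−1)^{217−9} = (−1)^208 = +1.
Via Zolotarev, sign(π_{17}) = (17|217) = +1.

+1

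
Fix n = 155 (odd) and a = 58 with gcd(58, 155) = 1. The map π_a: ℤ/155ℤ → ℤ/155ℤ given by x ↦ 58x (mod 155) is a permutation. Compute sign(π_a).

Start at x=101: 101 → 123 → 4 → 77 → 126 → 23 → 94 → … (one orbit).
Cycle lengths of π_58 on ℤ/155ℤ: [20, 20, 20, 20, 20, 20, 10, 10, 10, 4, 1]; 11 cycles in total.
Σ(ℓ_i−1) = 155−11 = 144; sign = (−1)^144 = +1.

+1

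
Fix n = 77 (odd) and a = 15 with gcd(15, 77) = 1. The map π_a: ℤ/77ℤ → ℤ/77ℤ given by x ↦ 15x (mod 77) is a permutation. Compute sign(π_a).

+1

Trace 15: π^k(15) = [15, 71, 64, 36, 1] for k=0..4.
21 cycles of lengths [5, 5, 5, 5, 5, 5, 5, 5, 5, 5, 5, 5, 5, 5, 1, 1, 1, 1, 1, 1, 1].
With 21 cycles on 77 points, sign = (−1)^{77−21} = +1.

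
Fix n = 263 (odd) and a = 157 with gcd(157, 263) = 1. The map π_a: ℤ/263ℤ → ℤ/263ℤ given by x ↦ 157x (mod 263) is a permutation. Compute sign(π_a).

Start at x=48: 48 → 172 → 178 → 68 → 156 → 33 → 184 → … (one orbit).
The orbit structure of x ↦ 157x mod 263: 3 orbits of sizes [131, 131, 1].
With 3 cycles on 263 points, sign = (−1)^{263−3} = +1.

+1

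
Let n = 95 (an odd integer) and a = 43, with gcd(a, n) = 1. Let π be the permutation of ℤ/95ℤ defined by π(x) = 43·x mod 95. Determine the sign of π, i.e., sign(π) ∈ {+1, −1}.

Orbit of 26 under x↦43x: [26, 73, 4, 77, 81, 63, 49]… (length divides ord_95(43)).
6 cycles of lengths [36, 36, 9, 9, 4, 1].
6 cycles on 95: each ℓ→(−1)^(ℓ−1), product (−1)^89 = -1.
Check: (43/95) = -1 by Zolotarev.

-1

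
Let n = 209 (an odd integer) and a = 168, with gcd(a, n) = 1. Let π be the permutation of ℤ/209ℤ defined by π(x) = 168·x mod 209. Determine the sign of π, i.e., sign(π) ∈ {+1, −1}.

+1

Trace 23: π^k(23) = [23, 102, 207, 82, 191, 111, 47] for k=0..6.
9 cycles of lengths [45, 45, 45, 45, 9, 9, 5, 5, 1].
9 cycles on 209: each ℓ→(−1)^(ℓ−1), product (−1)^200 = +1.
Check: (168/209) = +1 by Zolotarev.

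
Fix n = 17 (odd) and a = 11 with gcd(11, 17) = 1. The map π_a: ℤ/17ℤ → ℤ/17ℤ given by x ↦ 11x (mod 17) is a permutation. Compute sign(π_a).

-1

Start at x=4: 4 → 10 → 8 → 3 → 16 → 6 → 15 → … (one orbit).
Cycle lengths of π_11 on ℤ/17ℤ: [16, 1]; 2 cycles in total.
n − c = 17 − 2 = 15; sign = (−1)^15 = -1.
The Jacobi symbol (11|17) = -1 (Zolotarev) agrees.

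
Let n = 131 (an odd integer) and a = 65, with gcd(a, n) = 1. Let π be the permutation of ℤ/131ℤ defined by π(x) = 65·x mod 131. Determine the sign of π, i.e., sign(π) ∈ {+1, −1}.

Orbit of 62 under x↦65x: [62, 100, 81, 25, 53, 39, 46]… (length divides ord_131(65)).
3 cycles of lengths [65, 65, 1].
n − c = 131 − 3 = 128; sign = (−1)^128 = +1.

+1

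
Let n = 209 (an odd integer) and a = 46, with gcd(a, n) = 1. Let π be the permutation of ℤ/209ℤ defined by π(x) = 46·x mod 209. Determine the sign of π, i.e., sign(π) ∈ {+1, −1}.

+1

Start at x=183: 183 → 58 → 160 → 45 → 189 → 125 → 107 → … (one orbit).
11 cycles of lengths [30, 30, 30, 30, 30, 30, 10, 6, 6, 6, 1].
209 − 11 = 198 transpositions; sign(π) = (−1)^198 = +1.
Via Zolotarev, sign(π_{46}) = (46|209) = +1.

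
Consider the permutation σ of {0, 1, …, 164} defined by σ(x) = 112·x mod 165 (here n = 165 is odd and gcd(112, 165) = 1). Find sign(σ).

Trace 118: π^k(118) = [118, 16, 142, 64, 73, 91, 127] for k=0..6.
π_112 has 15 disjoint cycles with lengths [20, 20, 20, 20, 20, 20, 10, 10, 10, 4, 4, 4, 1, 1, 1] on {0,…,164}.
With 15 cycles on 165 points, sign = (−1)^{165−15} = +1.
Check: (112/165) = +1 by Zolotarev.

+1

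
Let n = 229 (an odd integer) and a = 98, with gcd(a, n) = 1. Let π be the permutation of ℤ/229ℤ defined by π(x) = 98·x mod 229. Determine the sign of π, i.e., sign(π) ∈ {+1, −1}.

-1

Trace 206: π^k(206) = [206, 36, 93, 183, 72, 186, 137] for k=0..6.
π_98 has 2 disjoint cycles with lengths [228, 1] on {0,…,228}.
2 cycles on 229: each ℓ→(−1)^(ℓ−1), product (−1)^227 = -1.
Check: (98/229) = -1 by Zolotarev.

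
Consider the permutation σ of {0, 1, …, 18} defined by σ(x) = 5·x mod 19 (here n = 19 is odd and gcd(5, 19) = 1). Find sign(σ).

+1

Orbit of 9 under x↦5x: [9, 7, 16, 4, 1, 5, 6]… (length divides ord_19(5)).
The orbit structure of x ↦ 5x mod 19: 3 orbits of sizes [9, 9, 1].
n − c = 19 − 3 = 16; sign = (−1)^16 = +1.
Via Zolotarev, sign(π_{5}) = (5|19) = +1.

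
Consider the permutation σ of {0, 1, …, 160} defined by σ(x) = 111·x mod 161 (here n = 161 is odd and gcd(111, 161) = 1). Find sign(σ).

+1

Start at x=111: 111 → 85 → 97 → 141 → 34 → 71 → 153 → … (one orbit).
Decompose π into cycles: lengths [22, 22, 22, 22, 22, 22, 22, 2, 2, 2, 1] (11 cycles, including the fixed point 0).
161 − 11 = 150 transpositions; sign(π) = (−1)^150 = +1.
Via Zolotarev, sign(π_{111}) = (111|161) = +1.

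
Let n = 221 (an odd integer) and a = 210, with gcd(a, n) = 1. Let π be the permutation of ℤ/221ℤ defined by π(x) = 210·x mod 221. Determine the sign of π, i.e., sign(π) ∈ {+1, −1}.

+1

Trace 217: π^k(217) = [217, 44, 179, 20, 1, 210, 121] for k=0..6.
The orbit structure of x ↦ 210x mod 221: 7 orbits of sizes [48, 48, 48, 48, 16, 12, 1].
7 cycles on 221: each ℓ→(−1)^(ℓ−1), product (−1)^214 = +1.
Check: (210/221) = +1 by Zolotarev.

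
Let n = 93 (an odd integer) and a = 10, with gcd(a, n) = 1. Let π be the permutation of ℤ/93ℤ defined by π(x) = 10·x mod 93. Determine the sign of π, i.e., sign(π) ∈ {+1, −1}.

Trace 67: π^k(67) = [67, 19, 4, 40, 28, 1, 10] for k=0..6.
The orbit structure of x ↦ 10x mod 93: 9 orbits of sizes [15, 15, 15, 15, 15, 15, 1, 1, 1].
9 cycles on 93: each ℓ→(−1)^(ℓ−1), product (−1)^84 = +1.
Via Zolotarev, sign(π_{10}) = (10|93) = +1.

+1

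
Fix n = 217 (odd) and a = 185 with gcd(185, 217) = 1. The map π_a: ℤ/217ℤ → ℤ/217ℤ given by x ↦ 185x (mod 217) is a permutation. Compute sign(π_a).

+1

Trace 185: π^k(185) = [185, 156, 216, 32, 61, 1] for k=0..5.
Cycle lengths of π_185 on ℤ/217ℤ: [6, 6, 6, 6, 6, 6, 6, 6, 6, 6, 6, 6, 6, 6, 6, 6, 6, 6, 6, 6, 6, 6, 6, 6, 6, 6, 6, 6, 6, 6, 6, 2, 2, 2, 2, 2, 2, 2, 2, 2, 2, 2, 2, 2, 2, 2, 1]; 47 cycles in total.
With 47 cycles on 217 points, sign = (−1)^{217−47} = +1.
Via Zolotarev, sign(π_{185}) = (185|217) = +1.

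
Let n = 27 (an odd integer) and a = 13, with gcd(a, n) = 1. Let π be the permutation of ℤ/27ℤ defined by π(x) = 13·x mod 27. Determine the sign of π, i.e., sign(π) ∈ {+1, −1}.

Orbit of 1 under x↦13x: [1, 13, 7, 10, 22, 16, 19]… (length divides ord_27(13)).
The orbit structure of x ↦ 13x mod 27: 7 orbits of sizes [9, 9, 3, 3, 1, 1, 1].
sign(π) = (−1)^{n − #cycles} = (−1)^{27−7} = (−1)^20 = +1.
The Jacobi symbol (13|27) = +1 (Zolotarev) agrees.

+1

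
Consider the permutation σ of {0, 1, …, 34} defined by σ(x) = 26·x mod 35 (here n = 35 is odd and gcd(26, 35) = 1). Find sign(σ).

-1

Start at x=16: 16 → 31 → 1 → 26 → 11 → 6 → 16 (one orbit).
π_26 has 10 disjoint cycles with lengths [6, 6, 6, 6, 6, 1, 1, 1, 1, 1] on {0,…,34}.
Σ(ℓ_i−1) = 35−10 = 25; sign = (−1)^25 = -1.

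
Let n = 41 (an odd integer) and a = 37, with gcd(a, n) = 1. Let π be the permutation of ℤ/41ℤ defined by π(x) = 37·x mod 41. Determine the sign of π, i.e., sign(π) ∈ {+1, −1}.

+1

Trace 1: π^k(1) = [1, 37, 16, 18, 10] for k=0..4.
Cycle type of π: 5×8 + 1; total 9 cycles.
With 9 cycles on 41 points, sign = (−1)^{41−9} = +1.
Zolotarev: (37|41) = +1, matching the cycle-count sign.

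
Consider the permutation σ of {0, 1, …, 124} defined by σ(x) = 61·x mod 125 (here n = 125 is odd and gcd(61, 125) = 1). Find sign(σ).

Orbit of 66 under x↦61x: [66, 26, 86, 121, 6, 116, 76]… (length divides ord_125(61)).
The orbit structure of x ↦ 61x mod 125: 13 orbits of sizes [25, 25, 25, 25, 5, 5, 5, 5, 1, 1, 1, 1, 1].
n − c = 125 − 13 = 112; sign = (−1)^112 = +1.
Zolotarev: (61|125) = +1, matching the cycle-count sign.

+1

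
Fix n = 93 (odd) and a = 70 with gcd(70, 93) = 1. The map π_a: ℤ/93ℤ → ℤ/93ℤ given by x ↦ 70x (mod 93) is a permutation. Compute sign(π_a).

Orbit of 1 under x↦70x: [1, 70, 64, 16, 4]… (length divides ord_93(70)).
The orbit structure of x ↦ 70x mod 93: 21 orbits of sizes [5, 5, 5, 5, 5, 5, 5, 5, 5, 5, 5, 5, 5, 5, 5, 5, 5, 5, 1, 1, 1].
n − c = 93 − 21 = 72; sign = (−1)^72 = +1.
(70|93)_J = +1 (Zolotarev's lemma cross-check).

+1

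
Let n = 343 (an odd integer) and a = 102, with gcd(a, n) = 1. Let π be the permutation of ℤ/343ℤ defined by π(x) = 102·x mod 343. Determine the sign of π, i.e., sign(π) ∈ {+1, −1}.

Start at x=225: 225 → 312 → 268 → 239 → 25 → 149 → 106 → … (one orbit).
Cycle lengths of π_102 on ℤ/343ℤ: [147, 147, 21, 21, 3, 3, 1]; 7 cycles in total.
343 − 7 = 336 transpositions; sign(π) = (−1)^336 = +1.
(102|343)_J = +1 (Zolotarev's lemma cross-check).

+1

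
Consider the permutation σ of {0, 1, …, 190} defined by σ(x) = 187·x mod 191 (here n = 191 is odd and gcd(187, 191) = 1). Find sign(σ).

Orbit of 110 under x↦187x: [110, 133, 41, 27, 83, 50, 182]… (length divides ord_191(187)).
π_187 has 2 disjoint cycles with lengths [190, 1] on {0,…,190}.
Σ(ℓ_i−1) = 191−2 = 189; sign = (−1)^189 = -1.
Via Zolotarev, sign(π_{187}) = (187|191) = -1.

-1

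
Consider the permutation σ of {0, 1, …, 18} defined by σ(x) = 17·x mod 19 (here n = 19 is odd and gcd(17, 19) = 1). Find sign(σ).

+1

Start at x=16: 16 → 6 → 7 → 5 → 9 → 1 → 17 → … (one orbit).
Cycle lengths of π_17 on ℤ/19ℤ: [9, 9, 1]; 3 cycles in total.
sign(π) = (−1)^{n − #cycles} = (−1)^{19−3} = (−1)^16 = +1.
Zolotarev: (17|19) = +1, matching the cycle-count sign.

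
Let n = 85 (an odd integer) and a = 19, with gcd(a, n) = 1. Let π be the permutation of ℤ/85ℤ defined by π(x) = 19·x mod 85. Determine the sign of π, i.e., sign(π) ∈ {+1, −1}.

+1

Orbit of 81 under x↦19x: [81, 9, 1, 19, 21, 59, 16]… (length divides ord_85(19)).
Cycle lengths of π_19 on ℤ/85ℤ: [8, 8, 8, 8, 8, 8, 8, 8, 8, 8, 2, 2, 1]; 13 cycles in total.
n − c = 85 − 13 = 72; sign = (−1)^72 = +1.
Zolotarev: (19|85) = +1, matching the cycle-count sign.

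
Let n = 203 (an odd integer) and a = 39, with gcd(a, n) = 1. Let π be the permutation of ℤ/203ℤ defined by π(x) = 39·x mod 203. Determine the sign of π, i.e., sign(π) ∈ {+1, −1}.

-1

Start at x=72: 72 → 169 → 95 → 51 → 162 → 25 → 163 → … (one orbit).
Cycle lengths of π_39 on ℤ/203ℤ: [84, 84, 28, 3, 3, 1]; 6 cycles in total.
sign(π) = (−1)^{n − #cycles} = (−1)^{203−6} = (−1)^197 = -1.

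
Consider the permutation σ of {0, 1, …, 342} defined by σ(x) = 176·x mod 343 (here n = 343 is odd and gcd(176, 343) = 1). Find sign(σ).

Orbit of 57 under x↦176x: [57, 85, 211, 92, 71, 148, 323]… (length divides ord_343(176)).
Cycle type of π: 49×6 + 7×6 + 1×7; total 19 cycles.
343 − 19 = 324 transpositions; sign(π) = (−1)^324 = +1.

+1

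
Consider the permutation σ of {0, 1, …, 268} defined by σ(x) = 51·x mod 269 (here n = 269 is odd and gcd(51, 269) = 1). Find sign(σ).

+1

Orbit of 263 under x↦51x: [263, 232, 265, 65, 87, 133, 58]… (length divides ord_269(51)).
π_51 has 3 disjoint cycles with lengths [134, 134, 1] on {0,…,268}.
With 3 cycles on 269 points, sign = (−1)^{269−3} = +1.
Via Zolotarev, sign(π_{51}) = (51|269) = +1.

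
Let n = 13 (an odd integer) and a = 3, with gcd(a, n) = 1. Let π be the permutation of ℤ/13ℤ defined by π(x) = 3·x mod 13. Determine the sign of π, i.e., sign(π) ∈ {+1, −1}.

+1

Orbit of 1 under x↦3x: [1, 3, 9]… (length divides ord_13(3)).
5 cycles of lengths [3, 3, 3, 3, 1].
5 cycles on 13: each ℓ→(−1)^(ℓ−1), product (−1)^8 = +1.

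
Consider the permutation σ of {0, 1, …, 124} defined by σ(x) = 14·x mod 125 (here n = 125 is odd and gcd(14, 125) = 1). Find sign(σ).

Start at x=9: 9 → 1 → 14 → 71 → 119 → 41 → 74 → … (one orbit).
π_14 has 7 disjoint cycles with lengths [50, 50, 10, 10, 2, 2, 1] on {0,…,124}.
125 − 7 = 118 transpositions; sign(π) = (−1)^118 = +1.

+1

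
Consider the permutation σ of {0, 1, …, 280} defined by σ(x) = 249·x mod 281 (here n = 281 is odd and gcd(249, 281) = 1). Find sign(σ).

Trace 249: π^k(249) = [249, 181, 109, 165, 59, 79, 1] for k=0..6.
Cycle lengths of π_249 on ℤ/281ℤ: [7, 7, 7, 7, 7, 7, 7, 7, 7, 7, 7, 7, 7, 7, 7, 7, 7, 7, 7, 7, 7, 7, 7, 7, 7, 7, 7, 7, 7, 7, 7, 7, 7, 7, 7, 7, 7, 7, 7, 7, 1]; 41 cycles in total.
281 − 41 = 240 transpositions; sign(π) = (−1)^240 = +1.
Zolotarev: (249|281) = +1, matching the cycle-count sign.

+1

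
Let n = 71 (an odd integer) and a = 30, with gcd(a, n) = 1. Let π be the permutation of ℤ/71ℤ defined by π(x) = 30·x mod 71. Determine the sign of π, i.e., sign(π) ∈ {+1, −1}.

+1

Start at x=45: 45 → 1 → 30 → 48 → 20 → 32 → 37 → 45 (one orbit).
The orbit structure of x ↦ 30x mod 71: 11 orbits of sizes [7, 7, 7, 7, 7, 7, 7, 7, 7, 7, 1].
n − c = 71 − 11 = 60; sign = (−1)^60 = +1.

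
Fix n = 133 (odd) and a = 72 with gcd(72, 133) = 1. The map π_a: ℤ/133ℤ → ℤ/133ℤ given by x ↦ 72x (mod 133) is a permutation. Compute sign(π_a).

-1

Start at x=109: 109 → 1 → 72 → 130 → 50 → 9 → 116 → … (one orbit).
10 cycles of lengths [18, 18, 18, 18, 18, 18, 18, 3, 3, 1].
With 10 cycles on 133 points, sign = (−1)^{133−10} = -1.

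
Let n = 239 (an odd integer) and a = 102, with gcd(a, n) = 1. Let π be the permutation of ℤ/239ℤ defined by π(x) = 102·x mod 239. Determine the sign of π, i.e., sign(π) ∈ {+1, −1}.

Trace 51: π^k(51) = [51, 183, 24, 58, 180, 196, 155] for k=0..6.
π_102 has 3 disjoint cycles with lengths [119, 119, 1] on {0,…,238}.
3 cycles on 239: each ℓ→(−1)^(ℓ−1), product (−1)^236 = +1.

+1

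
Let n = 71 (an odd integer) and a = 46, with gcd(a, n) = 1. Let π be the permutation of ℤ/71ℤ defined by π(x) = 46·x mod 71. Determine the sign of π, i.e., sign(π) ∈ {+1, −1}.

-1

Trace 17: π^k(17) = [17, 1, 46, 57, 66, 54, 70] for k=0..6.
Cycle type of π: 10×7 + 1; total 8 cycles.
Σ(ℓ_i−1) = 71−8 = 63; sign = (−1)^63 = -1.
Via Zolotarev, sign(π_{46}) = (46|71) = -1.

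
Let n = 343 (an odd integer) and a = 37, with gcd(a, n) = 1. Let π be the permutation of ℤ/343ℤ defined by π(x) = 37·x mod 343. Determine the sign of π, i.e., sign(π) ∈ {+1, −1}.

Orbit of 305 under x↦37x: [305, 309, 114, 102, 1, 37, 340]… (length divides ord_343(37)).
π_37 has 7 disjoint cycles with lengths [147, 147, 21, 21, 3, 3, 1] on {0,…,342}.
343 − 7 = 336 transpositions; sign(π) = (−1)^336 = +1.
(37|343)_J = +1 (Zolotarev's lemma cross-check).

+1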